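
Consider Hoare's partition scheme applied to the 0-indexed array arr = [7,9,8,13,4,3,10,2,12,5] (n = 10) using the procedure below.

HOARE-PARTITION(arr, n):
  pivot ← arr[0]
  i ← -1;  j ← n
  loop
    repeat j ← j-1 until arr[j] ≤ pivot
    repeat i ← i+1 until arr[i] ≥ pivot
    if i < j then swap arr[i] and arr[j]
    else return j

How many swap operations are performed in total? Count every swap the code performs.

pivot = arr[0] = 7; i = -1, j = 10
j→9 (arr[9]=5≤7), i→0 (arr[0]=7≥7); i<j, swap → [5,9,8,13,4,3,10,2,12,7]
j→7 (arr[7]=2≤7), i→1 (arr[1]=9≥7); i<j, swap → [5,2,8,13,4,3,10,9,12,7]
j→5 (arr[5]=3≤7), i→2 (arr[2]=8≥7); i<j, swap → [5,2,3,13,4,8,10,9,12,7]
j→4 (arr[4]=4≤7), i→3 (arr[3]=13≥7); i<j, swap → [5,2,3,4,13,8,10,9,12,7]
j→3, i→4; i≥j, return j=3. arr = [5,2,3,4,13,8,10,9,12,7]

4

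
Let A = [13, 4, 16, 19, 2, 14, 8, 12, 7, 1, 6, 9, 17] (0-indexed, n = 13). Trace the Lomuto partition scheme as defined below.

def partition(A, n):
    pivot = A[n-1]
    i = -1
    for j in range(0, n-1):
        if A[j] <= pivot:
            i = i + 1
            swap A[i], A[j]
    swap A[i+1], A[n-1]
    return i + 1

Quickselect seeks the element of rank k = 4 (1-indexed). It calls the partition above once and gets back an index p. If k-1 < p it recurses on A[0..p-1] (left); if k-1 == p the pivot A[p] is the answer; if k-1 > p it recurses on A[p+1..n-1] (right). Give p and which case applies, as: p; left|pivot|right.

11; left

pivot=17, i=-1
j=0: 13≤17, i=0, swap(0,0) ⇒ [13, 4, 16, 19, 2, 14, 8, 12, 7, 1, 6, 9, 17]
j=1: 4≤17, i=1, swap(1,1) ⇒ [13, 4, 16, 19, 2, 14, 8, 12, 7, 1, 6, 9, 17]
j=2: 16≤17, i=2, swap(2,2) ⇒ [13, 4, 16, 19, 2, 14, 8, 12, 7, 1, 6, 9, 17]
j=3: 19>17, skip
j=4: 2≤17, i=3, swap(3,4) ⇒ [13, 4, 16, 2, 19, 14, 8, 12, 7, 1, 6, 9, 17]
j=5: 14≤17, i=4, swap(4,5) ⇒ [13, 4, 16, 2, 14, 19, 8, 12, 7, 1, 6, 9, 17]
j=6: 8≤17, i=5, swap(5,6) ⇒ [13, 4, 16, 2, 14, 8, 19, 12, 7, 1, 6, 9, 17]
j=7: 12≤17, i=6, swap(6,7) ⇒ [13, 4, 16, 2, 14, 8, 12, 19, 7, 1, 6, 9, 17]
j=8: 7≤17, i=7, swap(7,8) ⇒ [13, 4, 16, 2, 14, 8, 12, 7, 19, 1, 6, 9, 17]
j=9: 1≤17, i=8, swap(8,9) ⇒ [13, 4, 16, 2, 14, 8, 12, 7, 1, 19, 6, 9, 17]
j=10: 6≤17, i=9, swap(9,10) ⇒ [13, 4, 16, 2, 14, 8, 12, 7, 1, 6, 19, 9, 17]
j=11: 9≤17, i=10, swap(10,11) ⇒ [13, 4, 16, 2, 14, 8, 12, 7, 1, 6, 9, 19, 17]
swap(11,12) ⇒ [13, 4, 16, 2, 14, 8, 12, 7, 1, 6, 9, 17, 19]; return 11
p = 11; k-1 = 3 < 11 ⇒ left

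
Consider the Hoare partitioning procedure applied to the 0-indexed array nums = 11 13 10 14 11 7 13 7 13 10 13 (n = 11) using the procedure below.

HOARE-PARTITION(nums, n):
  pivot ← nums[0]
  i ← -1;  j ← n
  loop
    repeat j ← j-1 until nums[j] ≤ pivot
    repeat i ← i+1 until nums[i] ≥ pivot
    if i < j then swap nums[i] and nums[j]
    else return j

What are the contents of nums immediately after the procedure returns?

pivot=11
j stops at 9 (10), i stops at 0 (11); swap ⇒ 10 13 10 14 11 7 13 7 13 11 13
j stops at 7 (7), i stops at 1 (13); swap ⇒ 10 7 10 14 11 7 13 13 13 11 13
j stops at 5 (7), i stops at 3 (14); swap ⇒ 10 7 10 7 11 14 13 13 13 11 13
j stops at 4, i stops at 4; i≥j ⇒ return 4. nums=10 7 10 7 11 14 13 13 13 11 13

10 7 10 7 11 14 13 13 13 11 13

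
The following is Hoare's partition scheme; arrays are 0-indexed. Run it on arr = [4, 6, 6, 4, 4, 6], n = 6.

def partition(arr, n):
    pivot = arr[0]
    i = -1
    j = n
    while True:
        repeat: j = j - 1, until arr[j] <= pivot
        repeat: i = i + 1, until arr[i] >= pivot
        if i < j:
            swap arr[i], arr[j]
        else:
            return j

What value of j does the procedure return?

pivot=4
j stops at 4 (4), i stops at 0 (4); swap ⇒ [4, 6, 6, 4, 4, 6]
j stops at 3 (4), i stops at 1 (6); swap ⇒ [4, 4, 6, 6, 4, 6]
j stops at 1, i stops at 2; i≥j ⇒ return 1. arr=[4, 4, 6, 6, 4, 6]

1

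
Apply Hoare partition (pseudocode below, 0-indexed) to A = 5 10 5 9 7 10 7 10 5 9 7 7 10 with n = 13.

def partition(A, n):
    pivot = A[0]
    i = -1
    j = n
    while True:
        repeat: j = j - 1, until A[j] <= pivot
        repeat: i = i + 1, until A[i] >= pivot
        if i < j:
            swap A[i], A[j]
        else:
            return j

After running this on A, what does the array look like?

5 5 10 9 7 10 7 10 5 9 7 7 10

pivot = A[0] = 5; i = -1, j = 13
j→8 (A[8]=5≤5), i→0 (A[0]=5≥5); i<j, swap → 5 10 5 9 7 10 7 10 5 9 7 7 10
j→2 (A[2]=5≤5), i→1 (A[1]=10≥5); i<j, swap → 5 5 10 9 7 10 7 10 5 9 7 7 10
j→1, i→2; i≥j, return j=1. A = 5 5 10 9 7 10 7 10 5 9 7 7 10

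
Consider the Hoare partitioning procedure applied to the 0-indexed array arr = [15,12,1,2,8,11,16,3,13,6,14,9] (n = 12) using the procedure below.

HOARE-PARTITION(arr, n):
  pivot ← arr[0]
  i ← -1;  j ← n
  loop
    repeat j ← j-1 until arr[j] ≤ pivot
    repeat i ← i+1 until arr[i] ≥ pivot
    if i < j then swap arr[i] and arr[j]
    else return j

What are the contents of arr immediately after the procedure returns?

[9,12,1,2,8,11,14,3,13,6,16,15]

pivot = arr[0] = 15; i = -1, j = 12
j→11 (arr[11]=9≤15), i→0 (arr[0]=15≥15); i<j, swap → [9,12,1,2,8,11,16,3,13,6,14,15]
j→10 (arr[10]=14≤15), i→6 (arr[6]=16≥15); i<j, swap → [9,12,1,2,8,11,14,3,13,6,16,15]
j→9, i→10; i≥j, return j=9. arr = [9,12,1,2,8,11,14,3,13,6,16,15]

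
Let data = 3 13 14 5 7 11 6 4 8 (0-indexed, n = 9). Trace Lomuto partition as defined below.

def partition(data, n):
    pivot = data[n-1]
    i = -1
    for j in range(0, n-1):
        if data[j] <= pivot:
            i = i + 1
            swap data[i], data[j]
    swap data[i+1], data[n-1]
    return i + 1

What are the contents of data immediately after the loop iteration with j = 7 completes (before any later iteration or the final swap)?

pivot=8, i=-1
j=0: 3≤8, i=0, swap(0,0) ⇒ 3 13 14 5 7 11 6 4 8
j=1: 13>8, skip
j=2: 14>8, skip
j=3: 5≤8, i=1, swap(1,3) ⇒ 3 5 14 13 7 11 6 4 8
j=4: 7≤8, i=2, swap(2,4) ⇒ 3 5 7 13 14 11 6 4 8
j=5: 11>8, skip
j=6: 6≤8, i=3, swap(3,6) ⇒ 3 5 7 6 14 11 13 4 8
j=7: 4≤8, i=4, swap(4,7) ⇒ 3 5 7 6 4 11 13 14 8
(after j=7) data = 3 5 7 6 4 11 13 14 8

3 5 7 6 4 11 13 14 8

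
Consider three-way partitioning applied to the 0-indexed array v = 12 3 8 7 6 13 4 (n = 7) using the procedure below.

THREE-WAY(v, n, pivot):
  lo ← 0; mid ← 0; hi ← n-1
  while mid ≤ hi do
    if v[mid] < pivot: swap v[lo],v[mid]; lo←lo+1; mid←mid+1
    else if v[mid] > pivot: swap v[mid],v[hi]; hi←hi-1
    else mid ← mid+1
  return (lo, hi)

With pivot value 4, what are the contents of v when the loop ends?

lo=0 mid=0 hi=6
12>4: swap(0,6), hi=5 ⇒ 4 3 8 7 6 13 12
4=4: mid=1
3<4: swap(0,1), lo=1 mid=2 ⇒ 3 4 8 7 6 13 12
8>4: swap(2,5), hi=4 ⇒ 3 4 13 7 6 8 12
13>4: swap(2,4), hi=3 ⇒ 3 4 6 7 13 8 12
6>4: swap(2,3), hi=2 ⇒ 3 4 7 6 13 8 12
7>4: swap(2,2), hi=1 ⇒ 3 4 7 6 13 8 12
done. lo=1 hi=1; v=3 4 7 6 13 8 12

3 4 7 6 13 8 12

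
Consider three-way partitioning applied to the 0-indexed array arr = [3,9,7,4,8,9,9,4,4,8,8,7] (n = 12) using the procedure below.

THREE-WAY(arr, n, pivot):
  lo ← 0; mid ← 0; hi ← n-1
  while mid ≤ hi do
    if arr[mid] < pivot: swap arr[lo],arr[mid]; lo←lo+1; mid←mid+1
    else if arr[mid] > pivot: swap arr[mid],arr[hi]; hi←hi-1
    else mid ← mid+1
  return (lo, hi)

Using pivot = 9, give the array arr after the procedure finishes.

lo=0 mid=0 hi=11
3<9: swap(0,0), lo=1 mid=1 ⇒ [3,9,7,4,8,9,9,4,4,8,8,7]
9=9: mid=2
7<9: swap(1,2), lo=2 mid=3 ⇒ [3,7,9,4,8,9,9,4,4,8,8,7]
4<9: swap(2,3), lo=3 mid=4 ⇒ [3,7,4,9,8,9,9,4,4,8,8,7]
8<9: swap(3,4), lo=4 mid=5 ⇒ [3,7,4,8,9,9,9,4,4,8,8,7]
9=9: mid=6
9=9: mid=7
4<9: swap(4,7), lo=5 mid=8 ⇒ [3,7,4,8,4,9,9,9,4,8,8,7]
4<9: swap(5,8), lo=6 mid=9 ⇒ [3,7,4,8,4,4,9,9,9,8,8,7]
8<9: swap(6,9), lo=7 mid=10 ⇒ [3,7,4,8,4,4,8,9,9,9,8,7]
8<9: swap(7,10), lo=8 mid=11 ⇒ [3,7,4,8,4,4,8,8,9,9,9,7]
7<9: swap(8,11), lo=9 mid=12 ⇒ [3,7,4,8,4,4,8,8,7,9,9,9]
done. lo=9 hi=11; arr=[3,7,4,8,4,4,8,8,7,9,9,9]

[3,7,4,8,4,4,8,8,7,9,9,9]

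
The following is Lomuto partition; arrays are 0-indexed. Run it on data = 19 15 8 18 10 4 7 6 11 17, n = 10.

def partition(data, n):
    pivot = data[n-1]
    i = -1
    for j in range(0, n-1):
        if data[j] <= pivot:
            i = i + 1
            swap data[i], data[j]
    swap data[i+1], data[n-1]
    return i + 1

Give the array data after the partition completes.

pivot=17, i=-1
j=0: 19>17, skip
j=1: 15≤17, i=0, swap(0,1) ⇒ 15 19 8 18 10 4 7 6 11 17
j=2: 8≤17, i=1, swap(1,2) ⇒ 15 8 19 18 10 4 7 6 11 17
j=3: 18>17, skip
j=4: 10≤17, i=2, swap(2,4) ⇒ 15 8 10 18 19 4 7 6 11 17
j=5: 4≤17, i=3, swap(3,5) ⇒ 15 8 10 4 19 18 7 6 11 17
j=6: 7≤17, i=4, swap(4,6) ⇒ 15 8 10 4 7 18 19 6 11 17
j=7: 6≤17, i=5, swap(5,7) ⇒ 15 8 10 4 7 6 19 18 11 17
j=8: 11≤17, i=6, swap(6,8) ⇒ 15 8 10 4 7 6 11 18 19 17
swap(7,9) ⇒ 15 8 10 4 7 6 11 17 19 18; return 7

15 8 10 4 7 6 11 17 19 18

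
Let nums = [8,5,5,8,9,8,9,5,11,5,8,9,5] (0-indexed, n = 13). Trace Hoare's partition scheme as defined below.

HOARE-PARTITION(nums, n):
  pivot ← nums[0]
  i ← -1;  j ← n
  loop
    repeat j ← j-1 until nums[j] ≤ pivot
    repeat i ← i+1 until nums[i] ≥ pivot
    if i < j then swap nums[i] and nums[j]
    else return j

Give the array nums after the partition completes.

[5,5,5,8,5,5,9,8,11,9,8,9,8]

pivot = nums[0] = 8; i = -1, j = 13
j→12 (nums[12]=5≤8), i→0 (nums[0]=8≥8); i<j, swap → [5,5,5,8,9,8,9,5,11,5,8,9,8]
j→10 (nums[10]=8≤8), i→3 (nums[3]=8≥8); i<j, swap → [5,5,5,8,9,8,9,5,11,5,8,9,8]
j→9 (nums[9]=5≤8), i→4 (nums[4]=9≥8); i<j, swap → [5,5,5,8,5,8,9,5,11,9,8,9,8]
j→7 (nums[7]=5≤8), i→5 (nums[5]=8≥8); i<j, swap → [5,5,5,8,5,5,9,8,11,9,8,9,8]
j→5, i→6; i≥j, return j=5. nums = [5,5,5,8,5,5,9,8,11,9,8,9,8]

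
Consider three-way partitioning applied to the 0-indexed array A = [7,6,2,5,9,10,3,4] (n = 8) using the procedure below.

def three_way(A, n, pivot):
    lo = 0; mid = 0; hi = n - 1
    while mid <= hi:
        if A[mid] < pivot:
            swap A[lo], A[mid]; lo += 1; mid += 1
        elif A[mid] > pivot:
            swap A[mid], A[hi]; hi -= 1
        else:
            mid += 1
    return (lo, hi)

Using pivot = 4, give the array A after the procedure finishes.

[3,2,4,9,10,5,6,7]

lo=0 mid=0 hi=7
7>4: swap(0,7), hi=6 ⇒ [4,6,2,5,9,10,3,7]
4=4: mid=1
6>4: swap(1,6), hi=5 ⇒ [4,3,2,5,9,10,6,7]
3<4: swap(0,1), lo=1 mid=2 ⇒ [3,4,2,5,9,10,6,7]
2<4: swap(1,2), lo=2 mid=3 ⇒ [3,2,4,5,9,10,6,7]
5>4: swap(3,5), hi=4 ⇒ [3,2,4,10,9,5,6,7]
10>4: swap(3,4), hi=3 ⇒ [3,2,4,9,10,5,6,7]
9>4: swap(3,3), hi=2 ⇒ [3,2,4,9,10,5,6,7]
done. lo=2 hi=2; A=[3,2,4,9,10,5,6,7]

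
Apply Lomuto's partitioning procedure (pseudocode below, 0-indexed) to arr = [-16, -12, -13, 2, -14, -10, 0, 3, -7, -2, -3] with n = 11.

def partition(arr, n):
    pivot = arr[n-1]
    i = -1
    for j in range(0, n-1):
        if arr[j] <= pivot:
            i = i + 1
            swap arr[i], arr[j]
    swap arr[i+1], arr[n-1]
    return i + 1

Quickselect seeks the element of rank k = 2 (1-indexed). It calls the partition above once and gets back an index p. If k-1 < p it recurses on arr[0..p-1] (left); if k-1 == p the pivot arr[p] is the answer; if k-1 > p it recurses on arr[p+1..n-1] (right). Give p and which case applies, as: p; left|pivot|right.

6; left

pivot = arr[10] = -3; i = -1
j=0: arr[0]=-16 ≤ -3 → i=0, swap arr[0],arr[0] (no change) → [-16, -12, -13, 2, -14, -10, 0, 3, -7, -2, -3]
j=1: arr[1]=-12 ≤ -3 → i=1, swap arr[1],arr[1] (no change) → [-16, -12, -13, 2, -14, -10, 0, 3, -7, -2, -3]
j=2: arr[2]=-13 ≤ -3 → i=2, swap arr[2],arr[2] (no change) → [-16, -12, -13, 2, -14, -10, 0, 3, -7, -2, -3]
j=3: arr[3]=2 > -3 → no swap
j=4: arr[4]=-14 ≤ -3 → i=3, swap arr[3],arr[4] → [-16, -12, -13, -14, 2, -10, 0, 3, -7, -2, -3]
j=5: arr[5]=-10 ≤ -3 → i=4, swap arr[4],arr[5] → [-16, -12, -13, -14, -10, 2, 0, 3, -7, -2, -3]
j=6: arr[6]=0 > -3 → no swap
j=7: arr[7]=3 > -3 → no swap
j=8: arr[8]=-7 ≤ -3 → i=5, swap arr[5],arr[8] → [-16, -12, -13, -14, -10, -7, 0, 3, 2, -2, -3]
j=9: arr[9]=-2 > -3 → no swap
final swap arr[6],arr[10] → [-16, -12, -13, -14, -10, -7, -3, 3, 2, -2, 0]; return 6
p = 6; k-1 = 1 < 6 ⇒ left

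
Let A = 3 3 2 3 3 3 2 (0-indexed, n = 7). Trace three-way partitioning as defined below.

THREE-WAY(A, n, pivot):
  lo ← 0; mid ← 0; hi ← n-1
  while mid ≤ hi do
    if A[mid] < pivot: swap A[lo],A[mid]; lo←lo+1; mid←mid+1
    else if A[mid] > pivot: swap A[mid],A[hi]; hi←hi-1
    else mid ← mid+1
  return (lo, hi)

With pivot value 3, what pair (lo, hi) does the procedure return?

lo=0 mid=0 hi=6
3=3: mid=1
3=3: mid=2
2<3: swap(0,2), lo=1 mid=3 ⇒ 2 3 3 3 3 3 2
3=3: mid=4
3=3: mid=5
3=3: mid=6
2<3: swap(1,6), lo=2 mid=7 ⇒ 2 2 3 3 3 3 3
done. lo=2 hi=6; A=2 2 3 3 3 3 3

(2, 6)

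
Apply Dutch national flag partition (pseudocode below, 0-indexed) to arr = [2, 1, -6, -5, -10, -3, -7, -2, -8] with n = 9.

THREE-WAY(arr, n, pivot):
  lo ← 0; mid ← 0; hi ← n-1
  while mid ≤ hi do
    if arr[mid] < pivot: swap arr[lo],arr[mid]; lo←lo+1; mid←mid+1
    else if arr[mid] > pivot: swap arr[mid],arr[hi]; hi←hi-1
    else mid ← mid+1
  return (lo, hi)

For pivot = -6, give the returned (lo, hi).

pivot = -6; lo=0, mid=0, hi=8
arr[mid]=2>-6: swap arr[0],arr[8]; hi=7 → [-8, 1, -6, -5, -10, -3, -7, -2, 2]
arr[mid]=-8<-6: swap arr[0],arr[0]; lo=1,mid=1 → [-8, 1, -6, -5, -10, -3, -7, -2, 2]
arr[mid]=1>-6: swap arr[1],arr[7]; hi=6 → [-8, -2, -6, -5, -10, -3, -7, 1, 2]
arr[mid]=-2>-6: swap arr[1],arr[6]; hi=5 → [-8, -7, -6, -5, -10, -3, -2, 1, 2]
arr[mid]=-7<-6: swap arr[1],arr[1]; lo=2,mid=2 → [-8, -7, -6, -5, -10, -3, -2, 1, 2]
arr[mid]=-6=-6: mid=3
arr[mid]=-5>-6: swap arr[3],arr[5]; hi=4 → [-8, -7, -6, -3, -10, -5, -2, 1, 2]
arr[mid]=-3>-6: swap arr[3],arr[4]; hi=3 → [-8, -7, -6, -10, -3, -5, -2, 1, 2]
arr[mid]=-10<-6: swap arr[2],arr[3]; lo=3,mid=4 → [-8, -7, -10, -6, -3, -5, -2, 1, 2]
end: lo=3, hi=3; arr = [-8, -7, -10, -6, -3, -5, -2, 1, 2]

(3, 3)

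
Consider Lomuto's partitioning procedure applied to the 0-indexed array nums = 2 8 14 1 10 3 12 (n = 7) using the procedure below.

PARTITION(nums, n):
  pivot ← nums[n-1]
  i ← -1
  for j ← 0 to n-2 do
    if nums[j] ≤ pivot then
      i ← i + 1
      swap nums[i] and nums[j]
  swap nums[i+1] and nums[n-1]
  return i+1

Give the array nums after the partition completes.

2 8 1 10 3 12 14

pivot=12, i=-1
j=0: 2≤12, i=0, swap(0,0) ⇒ 2 8 14 1 10 3 12
j=1: 8≤12, i=1, swap(1,1) ⇒ 2 8 14 1 10 3 12
j=2: 14>12, skip
j=3: 1≤12, i=2, swap(2,3) ⇒ 2 8 1 14 10 3 12
j=4: 10≤12, i=3, swap(3,4) ⇒ 2 8 1 10 14 3 12
j=5: 3≤12, i=4, swap(4,5) ⇒ 2 8 1 10 3 14 12
swap(5,6) ⇒ 2 8 1 10 3 12 14; return 5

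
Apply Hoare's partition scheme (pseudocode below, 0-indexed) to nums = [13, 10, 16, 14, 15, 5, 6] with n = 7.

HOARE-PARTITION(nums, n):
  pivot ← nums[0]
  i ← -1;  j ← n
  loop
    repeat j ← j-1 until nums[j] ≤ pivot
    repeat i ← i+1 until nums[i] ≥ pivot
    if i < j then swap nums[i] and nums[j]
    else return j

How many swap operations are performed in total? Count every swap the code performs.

2

pivot = nums[0] = 13; i = -1, j = 7
j→6 (nums[6]=6≤13), i→0 (nums[0]=13≥13); i<j, swap → [6, 10, 16, 14, 15, 5, 13]
j→5 (nums[5]=5≤13), i→2 (nums[2]=16≥13); i<j, swap → [6, 10, 5, 14, 15, 16, 13]
j→2, i→3; i≥j, return j=2. nums = [6, 10, 5, 14, 15, 16, 13]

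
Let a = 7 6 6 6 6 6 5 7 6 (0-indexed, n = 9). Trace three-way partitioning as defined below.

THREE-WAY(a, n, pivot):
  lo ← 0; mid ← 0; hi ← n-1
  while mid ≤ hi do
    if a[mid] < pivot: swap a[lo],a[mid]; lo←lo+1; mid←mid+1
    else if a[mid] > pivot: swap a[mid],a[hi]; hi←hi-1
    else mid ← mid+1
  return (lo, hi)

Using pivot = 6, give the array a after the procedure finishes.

pivot = 6; lo=0, mid=0, hi=8
a[mid]=7>6: swap a[0],a[8]; hi=7 → 6 6 6 6 6 6 5 7 7
a[mid]=6=6: mid=1
a[mid]=6=6: mid=2
a[mid]=6=6: mid=3
a[mid]=6=6: mid=4
a[mid]=6=6: mid=5
a[mid]=6=6: mid=6
a[mid]=5<6: swap a[0],a[6]; lo=1,mid=7 → 5 6 6 6 6 6 6 7 7
a[mid]=7>6: swap a[7],a[7]; hi=6 → 5 6 6 6 6 6 6 7 7
end: lo=1, hi=6; a = 5 6 6 6 6 6 6 7 7

5 6 6 6 6 6 6 7 7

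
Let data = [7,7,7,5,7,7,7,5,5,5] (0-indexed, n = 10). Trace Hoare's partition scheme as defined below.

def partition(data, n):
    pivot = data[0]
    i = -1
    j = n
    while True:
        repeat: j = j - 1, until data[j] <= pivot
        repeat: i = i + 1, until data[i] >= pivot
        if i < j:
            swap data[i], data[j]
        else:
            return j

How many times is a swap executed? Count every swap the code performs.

pivot = data[0] = 7; i = -1, j = 10
j→9 (data[9]=5≤7), i→0 (data[0]=7≥7); i<j, swap → [5,7,7,5,7,7,7,5,5,7]
j→8 (data[8]=5≤7), i→1 (data[1]=7≥7); i<j, swap → [5,5,7,5,7,7,7,5,7,7]
j→7 (data[7]=5≤7), i→2 (data[2]=7≥7); i<j, swap → [5,5,5,5,7,7,7,7,7,7]
j→6 (data[6]=7≤7), i→4 (data[4]=7≥7); i<j, swap → [5,5,5,5,7,7,7,7,7,7]
j→5, i→5; i≥j, return j=5. data = [5,5,5,5,7,7,7,7,7,7]

4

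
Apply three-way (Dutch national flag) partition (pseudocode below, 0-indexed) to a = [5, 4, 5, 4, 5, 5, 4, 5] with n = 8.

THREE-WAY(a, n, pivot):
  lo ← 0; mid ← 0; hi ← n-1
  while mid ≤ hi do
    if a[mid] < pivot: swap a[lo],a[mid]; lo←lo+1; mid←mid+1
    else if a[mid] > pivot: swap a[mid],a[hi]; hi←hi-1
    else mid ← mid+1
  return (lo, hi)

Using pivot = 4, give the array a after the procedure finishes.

[4, 4, 4, 5, 5, 5, 5, 5]

pivot = 4; lo=0, mid=0, hi=7
a[mid]=5>4: swap a[0],a[7]; hi=6 → [5, 4, 5, 4, 5, 5, 4, 5]
a[mid]=5>4: swap a[0],a[6]; hi=5 → [4, 4, 5, 4, 5, 5, 5, 5]
a[mid]=4=4: mid=1
a[mid]=4=4: mid=2
a[mid]=5>4: swap a[2],a[5]; hi=4 → [4, 4, 5, 4, 5, 5, 5, 5]
a[mid]=5>4: swap a[2],a[4]; hi=3 → [4, 4, 5, 4, 5, 5, 5, 5]
a[mid]=5>4: swap a[2],a[3]; hi=2 → [4, 4, 4, 5, 5, 5, 5, 5]
a[mid]=4=4: mid=3
end: lo=0, hi=2; a = [4, 4, 4, 5, 5, 5, 5, 5]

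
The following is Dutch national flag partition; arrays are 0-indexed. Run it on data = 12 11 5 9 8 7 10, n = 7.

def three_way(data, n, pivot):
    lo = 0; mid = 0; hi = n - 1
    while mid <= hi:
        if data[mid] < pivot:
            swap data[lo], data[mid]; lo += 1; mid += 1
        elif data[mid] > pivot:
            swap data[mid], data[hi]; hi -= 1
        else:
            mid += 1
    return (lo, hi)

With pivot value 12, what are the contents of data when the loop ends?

lo=0 mid=0 hi=6
12=12: mid=1
11<12: swap(0,1), lo=1 mid=2 ⇒ 11 12 5 9 8 7 10
5<12: swap(1,2), lo=2 mid=3 ⇒ 11 5 12 9 8 7 10
9<12: swap(2,3), lo=3 mid=4 ⇒ 11 5 9 12 8 7 10
8<12: swap(3,4), lo=4 mid=5 ⇒ 11 5 9 8 12 7 10
7<12: swap(4,5), lo=5 mid=6 ⇒ 11 5 9 8 7 12 10
10<12: swap(5,6), lo=6 mid=7 ⇒ 11 5 9 8 7 10 12
done. lo=6 hi=6; data=11 5 9 8 7 10 12

11 5 9 8 7 10 12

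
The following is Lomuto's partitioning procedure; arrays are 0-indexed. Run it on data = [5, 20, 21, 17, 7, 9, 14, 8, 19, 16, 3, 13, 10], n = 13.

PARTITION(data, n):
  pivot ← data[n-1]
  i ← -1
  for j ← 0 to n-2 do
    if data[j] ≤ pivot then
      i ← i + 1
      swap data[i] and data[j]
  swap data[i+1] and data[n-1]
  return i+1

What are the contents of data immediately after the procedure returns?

pivot = data[12] = 10; i = -1
j=0: data[0]=5 ≤ 10 → i=0, swap data[0],data[0] (no change) → [5, 20, 21, 17, 7, 9, 14, 8, 19, 16, 3, 13, 10]
j=1: data[1]=20 > 10 → no swap
j=2: data[2]=21 > 10 → no swap
j=3: data[3]=17 > 10 → no swap
j=4: data[4]=7 ≤ 10 → i=1, swap data[1],data[4] → [5, 7, 21, 17, 20, 9, 14, 8, 19, 16, 3, 13, 10]
j=5: data[5]=9 ≤ 10 → i=2, swap data[2],data[5] → [5, 7, 9, 17, 20, 21, 14, 8, 19, 16, 3, 13, 10]
j=6: data[6]=14 > 10 → no swap
j=7: data[7]=8 ≤ 10 → i=3, swap data[3],data[7] → [5, 7, 9, 8, 20, 21, 14, 17, 19, 16, 3, 13, 10]
j=8: data[8]=19 > 10 → no swap
j=9: data[9]=16 > 10 → no swap
j=10: data[10]=3 ≤ 10 → i=4, swap data[4],data[10] → [5, 7, 9, 8, 3, 21, 14, 17, 19, 16, 20, 13, 10]
j=11: data[11]=13 > 10 → no swap
final swap data[5],data[12] → [5, 7, 9, 8, 3, 10, 14, 17, 19, 16, 20, 13, 21]; return 5

[5, 7, 9, 8, 3, 10, 14, 17, 19, 16, 20, 13, 21]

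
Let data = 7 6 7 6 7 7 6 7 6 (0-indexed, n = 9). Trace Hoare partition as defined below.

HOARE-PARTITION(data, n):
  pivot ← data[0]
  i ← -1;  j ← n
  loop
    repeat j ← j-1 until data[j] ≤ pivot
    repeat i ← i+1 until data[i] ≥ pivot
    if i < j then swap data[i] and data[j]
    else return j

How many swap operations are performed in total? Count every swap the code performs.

pivot=7
j stops at 8 (6), i stops at 0 (7); swap ⇒ 6 6 7 6 7 7 6 7 7
j stops at 7 (7), i stops at 2 (7); swap ⇒ 6 6 7 6 7 7 6 7 7
j stops at 6 (6), i stops at 4 (7); swap ⇒ 6 6 7 6 6 7 7 7 7
j stops at 5, i stops at 5; i≥j ⇒ return 5. data=6 6 7 6 6 7 7 7 7

3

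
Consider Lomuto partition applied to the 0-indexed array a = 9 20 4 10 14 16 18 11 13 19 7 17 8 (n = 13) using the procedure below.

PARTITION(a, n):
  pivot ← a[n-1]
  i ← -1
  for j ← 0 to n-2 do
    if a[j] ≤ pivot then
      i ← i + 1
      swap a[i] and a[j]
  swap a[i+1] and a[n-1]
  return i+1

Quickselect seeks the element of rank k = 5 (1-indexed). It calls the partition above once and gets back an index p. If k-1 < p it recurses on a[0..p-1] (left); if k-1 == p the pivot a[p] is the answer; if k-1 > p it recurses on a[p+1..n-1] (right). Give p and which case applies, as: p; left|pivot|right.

2; right

pivot=8, i=-1
j=0: 9>8, skip
j=1: 20>8, skip
j=2: 4≤8, i=0, swap(0,2) ⇒ 4 20 9 10 14 16 18 11 13 19 7 17 8
j=3: 10>8, skip
j=4: 14>8, skip
j=5: 16>8, skip
j=6: 18>8, skip
j=7: 11>8, skip
j=8: 13>8, skip
j=9: 19>8, skip
j=10: 7≤8, i=1, swap(1,10) ⇒ 4 7 9 10 14 16 18 11 13 19 20 17 8
j=11: 17>8, skip
swap(2,12) ⇒ 4 7 8 10 14 16 18 11 13 19 20 17 9; return 2
p = 2; k-1 = 4 > 2 ⇒ right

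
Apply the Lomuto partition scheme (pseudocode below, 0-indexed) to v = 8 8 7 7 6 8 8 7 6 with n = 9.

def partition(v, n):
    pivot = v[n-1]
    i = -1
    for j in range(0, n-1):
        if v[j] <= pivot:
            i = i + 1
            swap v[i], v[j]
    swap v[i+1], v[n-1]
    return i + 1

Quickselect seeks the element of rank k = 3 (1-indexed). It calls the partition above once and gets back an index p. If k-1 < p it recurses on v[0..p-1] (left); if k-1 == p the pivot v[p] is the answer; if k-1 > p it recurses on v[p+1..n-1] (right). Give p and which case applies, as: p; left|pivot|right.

pivot=6, i=-1
j=0: 8>6, skip
j=1: 8>6, skip
j=2: 7>6, skip
j=3: 7>6, skip
j=4: 6≤6, i=0, swap(0,4) ⇒ 6 8 7 7 8 8 8 7 6
j=5: 8>6, skip
j=6: 8>6, skip
j=7: 7>6, skip
swap(1,8) ⇒ 6 6 7 7 8 8 8 7 8; return 1
p = 1; k-1 = 2 > 1 ⇒ right

1; right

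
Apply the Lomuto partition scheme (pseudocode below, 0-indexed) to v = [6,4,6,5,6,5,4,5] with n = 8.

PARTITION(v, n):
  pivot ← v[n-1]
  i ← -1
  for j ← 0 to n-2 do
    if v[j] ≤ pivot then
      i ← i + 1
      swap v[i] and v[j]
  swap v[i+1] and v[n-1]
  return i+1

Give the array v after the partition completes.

[4,5,5,4,5,6,6,6]

pivot=5, i=-1
j=0: 6>5, skip
j=1: 4≤5, i=0, swap(0,1) ⇒ [4,6,6,5,6,5,4,5]
j=2: 6>5, skip
j=3: 5≤5, i=1, swap(1,3) ⇒ [4,5,6,6,6,5,4,5]
j=4: 6>5, skip
j=5: 5≤5, i=2, swap(2,5) ⇒ [4,5,5,6,6,6,4,5]
j=6: 4≤5, i=3, swap(3,6) ⇒ [4,5,5,4,6,6,6,5]
swap(4,7) ⇒ [4,5,5,4,5,6,6,6]; return 4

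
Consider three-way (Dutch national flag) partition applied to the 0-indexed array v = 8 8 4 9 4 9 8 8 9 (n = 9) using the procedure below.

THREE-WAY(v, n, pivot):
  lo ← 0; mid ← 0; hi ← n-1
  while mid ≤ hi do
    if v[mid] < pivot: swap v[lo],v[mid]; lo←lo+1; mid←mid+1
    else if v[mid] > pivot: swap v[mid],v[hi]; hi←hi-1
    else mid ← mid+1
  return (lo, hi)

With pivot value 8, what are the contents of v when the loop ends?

lo=0 mid=0 hi=8
8=8: mid=1
8=8: mid=2
4<8: swap(0,2), lo=1 mid=3 ⇒ 4 8 8 9 4 9 8 8 9
9>8: swap(3,8), hi=7 ⇒ 4 8 8 9 4 9 8 8 9
9>8: swap(3,7), hi=6 ⇒ 4 8 8 8 4 9 8 9 9
8=8: mid=4
4<8: swap(1,4), lo=2 mid=5 ⇒ 4 4 8 8 8 9 8 9 9
9>8: swap(5,6), hi=5 ⇒ 4 4 8 8 8 8 9 9 9
8=8: mid=6
done. lo=2 hi=5; v=4 4 8 8 8 8 9 9 9

4 4 8 8 8 8 9 9 9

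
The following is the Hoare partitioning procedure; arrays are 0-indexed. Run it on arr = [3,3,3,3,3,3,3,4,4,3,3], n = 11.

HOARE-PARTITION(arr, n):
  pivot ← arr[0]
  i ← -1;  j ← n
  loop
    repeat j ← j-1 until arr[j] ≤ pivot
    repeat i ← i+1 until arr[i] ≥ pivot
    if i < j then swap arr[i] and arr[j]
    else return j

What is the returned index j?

pivot=3
j stops at 10 (3), i stops at 0 (3); swap ⇒ [3,3,3,3,3,3,3,4,4,3,3]
j stops at 9 (3), i stops at 1 (3); swap ⇒ [3,3,3,3,3,3,3,4,4,3,3]
j stops at 6 (3), i stops at 2 (3); swap ⇒ [3,3,3,3,3,3,3,4,4,3,3]
j stops at 5 (3), i stops at 3 (3); swap ⇒ [3,3,3,3,3,3,3,4,4,3,3]
j stops at 4, i stops at 4; i≥j ⇒ return 4. arr=[3,3,3,3,3,3,3,4,4,3,3]

4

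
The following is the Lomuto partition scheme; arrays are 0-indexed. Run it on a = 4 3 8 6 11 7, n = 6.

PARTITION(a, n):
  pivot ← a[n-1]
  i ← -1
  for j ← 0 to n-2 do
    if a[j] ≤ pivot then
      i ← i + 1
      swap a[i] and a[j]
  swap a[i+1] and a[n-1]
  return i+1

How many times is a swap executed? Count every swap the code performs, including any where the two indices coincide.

pivot=7, i=-1
j=0: 4≤7, i=0, swap(0,0) ⇒ 4 3 8 6 11 7
j=1: 3≤7, i=1, swap(1,1) ⇒ 4 3 8 6 11 7
j=2: 8>7, skip
j=3: 6≤7, i=2, swap(2,3) ⇒ 4 3 6 8 11 7
j=4: 11>7, skip
swap(3,5) ⇒ 4 3 6 7 11 8; return 3

4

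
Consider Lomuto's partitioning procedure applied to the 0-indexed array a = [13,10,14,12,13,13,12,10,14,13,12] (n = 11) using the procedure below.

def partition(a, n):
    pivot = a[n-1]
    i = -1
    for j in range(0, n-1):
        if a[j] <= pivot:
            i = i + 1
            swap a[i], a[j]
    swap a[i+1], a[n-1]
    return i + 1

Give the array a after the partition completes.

[10,12,12,10,12,13,14,13,14,13,13]

pivot=12, i=-1
j=0: 13>12, skip
j=1: 10≤12, i=0, swap(0,1) ⇒ [10,13,14,12,13,13,12,10,14,13,12]
j=2: 14>12, skip
j=3: 12≤12, i=1, swap(1,3) ⇒ [10,12,14,13,13,13,12,10,14,13,12]
j=4: 13>12, skip
j=5: 13>12, skip
j=6: 12≤12, i=2, swap(2,6) ⇒ [10,12,12,13,13,13,14,10,14,13,12]
j=7: 10≤12, i=3, swap(3,7) ⇒ [10,12,12,10,13,13,14,13,14,13,12]
j=8: 14>12, skip
j=9: 13>12, skip
swap(4,10) ⇒ [10,12,12,10,12,13,14,13,14,13,13]; return 4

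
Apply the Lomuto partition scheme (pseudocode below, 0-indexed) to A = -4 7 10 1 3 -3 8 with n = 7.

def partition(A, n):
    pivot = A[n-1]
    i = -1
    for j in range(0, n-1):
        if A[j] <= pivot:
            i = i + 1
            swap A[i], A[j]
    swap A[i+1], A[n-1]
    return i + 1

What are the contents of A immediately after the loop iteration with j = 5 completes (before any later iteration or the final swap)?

pivot = A[6] = 8; i = -1
j=0: A[0]=-4 ≤ 8 → i=0, swap A[0],A[0] (no change) → -4 7 10 1 3 -3 8
j=1: A[1]=7 ≤ 8 → i=1, swap A[1],A[1] (no change) → -4 7 10 1 3 -3 8
j=2: A[2]=10 > 8 → no swap
j=3: A[3]=1 ≤ 8 → i=2, swap A[2],A[3] → -4 7 1 10 3 -3 8
j=4: A[4]=3 ≤ 8 → i=3, swap A[3],A[4] → -4 7 1 3 10 -3 8
j=5: A[5]=-3 ≤ 8 → i=4, swap A[4],A[5] → -4 7 1 3 -3 10 8
(after j=5) A = -4 7 1 3 -3 10 8

-4 7 1 3 -3 10 8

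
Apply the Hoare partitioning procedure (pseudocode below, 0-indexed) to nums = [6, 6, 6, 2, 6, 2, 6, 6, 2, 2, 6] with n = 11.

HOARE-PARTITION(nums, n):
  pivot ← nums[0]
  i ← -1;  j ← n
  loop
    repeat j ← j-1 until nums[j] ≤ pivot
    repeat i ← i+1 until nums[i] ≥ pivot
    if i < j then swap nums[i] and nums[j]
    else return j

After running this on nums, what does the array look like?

[6, 2, 2, 2, 6, 2, 6, 6, 6, 6, 6]

pivot=6
j stops at 10 (6), i stops at 0 (6); swap ⇒ [6, 6, 6, 2, 6, 2, 6, 6, 2, 2, 6]
j stops at 9 (2), i stops at 1 (6); swap ⇒ [6, 2, 6, 2, 6, 2, 6, 6, 2, 6, 6]
j stops at 8 (2), i stops at 2 (6); swap ⇒ [6, 2, 2, 2, 6, 2, 6, 6, 6, 6, 6]
j stops at 7 (6), i stops at 4 (6); swap ⇒ [6, 2, 2, 2, 6, 2, 6, 6, 6, 6, 6]
j stops at 6, i stops at 6; i≥j ⇒ return 6. nums=[6, 2, 2, 2, 6, 2, 6, 6, 6, 6, 6]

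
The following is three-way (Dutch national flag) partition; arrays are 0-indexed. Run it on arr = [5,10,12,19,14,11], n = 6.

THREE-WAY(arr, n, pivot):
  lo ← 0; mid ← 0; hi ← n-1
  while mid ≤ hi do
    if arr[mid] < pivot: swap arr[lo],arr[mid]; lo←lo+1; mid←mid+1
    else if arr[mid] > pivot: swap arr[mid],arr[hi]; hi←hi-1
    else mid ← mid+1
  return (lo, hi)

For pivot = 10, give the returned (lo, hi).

(1, 1)

lo=0 mid=0 hi=5
5<10: swap(0,0), lo=1 mid=1 ⇒ [5,10,12,19,14,11]
10=10: mid=2
12>10: swap(2,5), hi=4 ⇒ [5,10,11,19,14,12]
11>10: swap(2,4), hi=3 ⇒ [5,10,14,19,11,12]
14>10: swap(2,3), hi=2 ⇒ [5,10,19,14,11,12]
19>10: swap(2,2), hi=1 ⇒ [5,10,19,14,11,12]
done. lo=1 hi=1; arr=[5,10,19,14,11,12]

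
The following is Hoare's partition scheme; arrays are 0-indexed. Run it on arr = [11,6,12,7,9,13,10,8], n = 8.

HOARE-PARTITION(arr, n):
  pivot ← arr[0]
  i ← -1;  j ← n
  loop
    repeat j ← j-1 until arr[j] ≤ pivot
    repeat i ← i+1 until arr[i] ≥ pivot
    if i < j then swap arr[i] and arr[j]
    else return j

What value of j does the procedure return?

4

pivot=11
j stops at 7 (8), i stops at 0 (11); swap ⇒ [8,6,12,7,9,13,10,11]
j stops at 6 (10), i stops at 2 (12); swap ⇒ [8,6,10,7,9,13,12,11]
j stops at 4, i stops at 5; i≥j ⇒ return 4. arr=[8,6,10,7,9,13,12,11]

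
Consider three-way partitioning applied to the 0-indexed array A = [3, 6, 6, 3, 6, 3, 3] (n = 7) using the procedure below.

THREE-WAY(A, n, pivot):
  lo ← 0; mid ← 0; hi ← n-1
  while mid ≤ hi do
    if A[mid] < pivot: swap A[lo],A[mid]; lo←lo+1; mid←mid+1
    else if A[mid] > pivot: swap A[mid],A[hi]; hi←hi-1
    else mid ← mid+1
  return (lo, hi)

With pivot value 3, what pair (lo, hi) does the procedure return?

pivot = 3; lo=0, mid=0, hi=6
A[mid]=3=3: mid=1
A[mid]=6>3: swap A[1],A[6]; hi=5 → [3, 3, 6, 3, 6, 3, 6]
A[mid]=3=3: mid=2
A[mid]=6>3: swap A[2],A[5]; hi=4 → [3, 3, 3, 3, 6, 6, 6]
A[mid]=3=3: mid=3
A[mid]=3=3: mid=4
A[mid]=6>3: swap A[4],A[4]; hi=3 → [3, 3, 3, 3, 6, 6, 6]
end: lo=0, hi=3; A = [3, 3, 3, 3, 6, 6, 6]

(0, 3)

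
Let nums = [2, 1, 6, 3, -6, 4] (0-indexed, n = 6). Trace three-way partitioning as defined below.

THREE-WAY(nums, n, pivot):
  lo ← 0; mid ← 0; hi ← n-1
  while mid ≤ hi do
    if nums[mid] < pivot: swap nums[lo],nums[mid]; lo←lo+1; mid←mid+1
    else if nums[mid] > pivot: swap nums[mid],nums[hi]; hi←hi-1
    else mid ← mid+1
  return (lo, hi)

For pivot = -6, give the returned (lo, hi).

pivot = -6; lo=0, mid=0, hi=5
nums[mid]=2>-6: swap nums[0],nums[5]; hi=4 → [4, 1, 6, 3, -6, 2]
nums[mid]=4>-6: swap nums[0],nums[4]; hi=3 → [-6, 1, 6, 3, 4, 2]
nums[mid]=-6=-6: mid=1
nums[mid]=1>-6: swap nums[1],nums[3]; hi=2 → [-6, 3, 6, 1, 4, 2]
nums[mid]=3>-6: swap nums[1],nums[2]; hi=1 → [-6, 6, 3, 1, 4, 2]
nums[mid]=6>-6: swap nums[1],nums[1]; hi=0 → [-6, 6, 3, 1, 4, 2]
end: lo=0, hi=0; nums = [-6, 6, 3, 1, 4, 2]

(0, 0)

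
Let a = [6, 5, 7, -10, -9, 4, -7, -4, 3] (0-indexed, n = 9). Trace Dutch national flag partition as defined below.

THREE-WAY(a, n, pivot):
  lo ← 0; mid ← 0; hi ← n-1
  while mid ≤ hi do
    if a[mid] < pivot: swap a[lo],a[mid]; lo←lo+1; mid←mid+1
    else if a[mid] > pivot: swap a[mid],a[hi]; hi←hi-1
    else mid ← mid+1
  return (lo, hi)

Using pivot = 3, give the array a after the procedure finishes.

pivot = 3; lo=0, mid=0, hi=8
a[mid]=6>3: swap a[0],a[8]; hi=7 → [3, 5, 7, -10, -9, 4, -7, -4, 6]
a[mid]=3=3: mid=1
a[mid]=5>3: swap a[1],a[7]; hi=6 → [3, -4, 7, -10, -9, 4, -7, 5, 6]
a[mid]=-4<3: swap a[0],a[1]; lo=1,mid=2 → [-4, 3, 7, -10, -9, 4, -7, 5, 6]
a[mid]=7>3: swap a[2],a[6]; hi=5 → [-4, 3, -7, -10, -9, 4, 7, 5, 6]
a[mid]=-7<3: swap a[1],a[2]; lo=2,mid=3 → [-4, -7, 3, -10, -9, 4, 7, 5, 6]
a[mid]=-10<3: swap a[2],a[3]; lo=3,mid=4 → [-4, -7, -10, 3, -9, 4, 7, 5, 6]
a[mid]=-9<3: swap a[3],a[4]; lo=4,mid=5 → [-4, -7, -10, -9, 3, 4, 7, 5, 6]
a[mid]=4>3: swap a[5],a[5]; hi=4 → [-4, -7, -10, -9, 3, 4, 7, 5, 6]
end: lo=4, hi=4; a = [-4, -7, -10, -9, 3, 4, 7, 5, 6]

[-4, -7, -10, -9, 3, 4, 7, 5, 6]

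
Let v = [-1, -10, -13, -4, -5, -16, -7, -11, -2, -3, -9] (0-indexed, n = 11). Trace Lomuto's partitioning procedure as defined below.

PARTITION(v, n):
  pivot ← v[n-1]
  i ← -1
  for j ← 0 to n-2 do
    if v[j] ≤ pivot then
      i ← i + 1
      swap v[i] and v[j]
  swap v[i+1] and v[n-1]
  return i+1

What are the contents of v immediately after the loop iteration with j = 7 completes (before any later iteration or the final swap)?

[-10, -13, -16, -11, -5, -1, -7, -4, -2, -3, -9]

pivot=-9, i=-1
j=0: -1>-9, skip
j=1: -10≤-9, i=0, swap(0,1) ⇒ [-10, -1, -13, -4, -5, -16, -7, -11, -2, -3, -9]
j=2: -13≤-9, i=1, swap(1,2) ⇒ [-10, -13, -1, -4, -5, -16, -7, -11, -2, -3, -9]
j=3: -4>-9, skip
j=4: -5>-9, skip
j=5: -16≤-9, i=2, swap(2,5) ⇒ [-10, -13, -16, -4, -5, -1, -7, -11, -2, -3, -9]
j=6: -7>-9, skip
j=7: -11≤-9, i=3, swap(3,7) ⇒ [-10, -13, -16, -11, -5, -1, -7, -4, -2, -3, -9]
(after j=7) v = [-10, -13, -16, -11, -5, -1, -7, -4, -2, -3, -9]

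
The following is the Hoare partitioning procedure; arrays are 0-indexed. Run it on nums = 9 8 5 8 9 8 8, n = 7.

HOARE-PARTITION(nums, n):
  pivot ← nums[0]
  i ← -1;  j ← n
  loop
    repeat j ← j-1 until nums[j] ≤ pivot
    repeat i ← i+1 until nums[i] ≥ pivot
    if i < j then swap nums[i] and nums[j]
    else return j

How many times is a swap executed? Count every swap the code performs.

2

pivot=9
j stops at 6 (8), i stops at 0 (9); swap ⇒ 8 8 5 8 9 8 9
j stops at 5 (8), i stops at 4 (9); swap ⇒ 8 8 5 8 8 9 9
j stops at 4, i stops at 5; i≥j ⇒ return 4. nums=8 8 5 8 8 9 9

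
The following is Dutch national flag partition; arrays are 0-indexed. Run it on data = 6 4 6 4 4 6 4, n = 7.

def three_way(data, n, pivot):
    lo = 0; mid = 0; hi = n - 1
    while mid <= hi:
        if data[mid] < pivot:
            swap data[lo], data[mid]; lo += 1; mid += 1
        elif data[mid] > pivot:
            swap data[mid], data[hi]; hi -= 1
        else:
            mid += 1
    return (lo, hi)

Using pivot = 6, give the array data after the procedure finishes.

4 4 4 4 6 6 6

lo=0 mid=0 hi=6
6=6: mid=1
4<6: swap(0,1), lo=1 mid=2 ⇒ 4 6 6 4 4 6 4
6=6: mid=3
4<6: swap(1,3), lo=2 mid=4 ⇒ 4 4 6 6 4 6 4
4<6: swap(2,4), lo=3 mid=5 ⇒ 4 4 4 6 6 6 4
6=6: mid=6
4<6: swap(3,6), lo=4 mid=7 ⇒ 4 4 4 4 6 6 6
done. lo=4 hi=6; data=4 4 4 4 6 6 6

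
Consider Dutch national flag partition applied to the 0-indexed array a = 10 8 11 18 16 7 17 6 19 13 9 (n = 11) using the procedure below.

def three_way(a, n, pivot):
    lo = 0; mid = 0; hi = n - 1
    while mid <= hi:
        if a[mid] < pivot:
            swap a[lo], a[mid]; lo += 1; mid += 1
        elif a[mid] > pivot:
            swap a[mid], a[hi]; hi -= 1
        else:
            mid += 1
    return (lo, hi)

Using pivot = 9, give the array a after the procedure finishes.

8 6 7 9 16 17 18 19 13 11 10

lo=0 mid=0 hi=10
10>9: swap(0,10), hi=9 ⇒ 9 8 11 18 16 7 17 6 19 13 10
9=9: mid=1
8<9: swap(0,1), lo=1 mid=2 ⇒ 8 9 11 18 16 7 17 6 19 13 10
11>9: swap(2,9), hi=8 ⇒ 8 9 13 18 16 7 17 6 19 11 10
13>9: swap(2,8), hi=7 ⇒ 8 9 19 18 16 7 17 6 13 11 10
19>9: swap(2,7), hi=6 ⇒ 8 9 6 18 16 7 17 19 13 11 10
6<9: swap(1,2), lo=2 mid=3 ⇒ 8 6 9 18 16 7 17 19 13 11 10
18>9: swap(3,6), hi=5 ⇒ 8 6 9 17 16 7 18 19 13 11 10
17>9: swap(3,5), hi=4 ⇒ 8 6 9 7 16 17 18 19 13 11 10
7<9: swap(2,3), lo=3 mid=4 ⇒ 8 6 7 9 16 17 18 19 13 11 10
16>9: swap(4,4), hi=3 ⇒ 8 6 7 9 16 17 18 19 13 11 10
done. lo=3 hi=3; a=8 6 7 9 16 17 18 19 13 11 10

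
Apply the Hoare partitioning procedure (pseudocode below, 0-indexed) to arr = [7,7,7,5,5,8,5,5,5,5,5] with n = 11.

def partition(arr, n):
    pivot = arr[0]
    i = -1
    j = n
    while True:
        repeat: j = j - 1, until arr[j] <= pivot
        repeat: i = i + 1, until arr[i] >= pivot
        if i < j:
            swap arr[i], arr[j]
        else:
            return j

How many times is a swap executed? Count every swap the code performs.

pivot = arr[0] = 7; i = -1, j = 11
j→10 (arr[10]=5≤7), i→0 (arr[0]=7≥7); i<j, swap → [5,7,7,5,5,8,5,5,5,5,7]
j→9 (arr[9]=5≤7), i→1 (arr[1]=7≥7); i<j, swap → [5,5,7,5,5,8,5,5,5,7,7]
j→8 (arr[8]=5≤7), i→2 (arr[2]=7≥7); i<j, swap → [5,5,5,5,5,8,5,5,7,7,7]
j→7 (arr[7]=5≤7), i→5 (arr[5]=8≥7); i<j, swap → [5,5,5,5,5,5,5,8,7,7,7]
j→6, i→7; i≥j, return j=6. arr = [5,5,5,5,5,5,5,8,7,7,7]

4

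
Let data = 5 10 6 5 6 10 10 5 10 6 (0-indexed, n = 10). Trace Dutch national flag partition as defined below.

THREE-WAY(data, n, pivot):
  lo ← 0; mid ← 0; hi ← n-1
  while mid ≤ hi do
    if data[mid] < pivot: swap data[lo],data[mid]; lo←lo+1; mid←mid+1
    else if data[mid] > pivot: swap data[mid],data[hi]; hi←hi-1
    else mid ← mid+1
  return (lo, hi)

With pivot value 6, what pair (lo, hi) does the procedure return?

(3, 5)

pivot = 6; lo=0, mid=0, hi=9
data[mid]=5<6: swap data[0],data[0]; lo=1,mid=1 → 5 10 6 5 6 10 10 5 10 6
data[mid]=10>6: swap data[1],data[9]; hi=8 → 5 6 6 5 6 10 10 5 10 10
data[mid]=6=6: mid=2
data[mid]=6=6: mid=3
data[mid]=5<6: swap data[1],data[3]; lo=2,mid=4 → 5 5 6 6 6 10 10 5 10 10
data[mid]=6=6: mid=5
data[mid]=10>6: swap data[5],data[8]; hi=7 → 5 5 6 6 6 10 10 5 10 10
data[mid]=10>6: swap data[5],data[7]; hi=6 → 5 5 6 6 6 5 10 10 10 10
data[mid]=5<6: swap data[2],data[5]; lo=3,mid=6 → 5 5 5 6 6 6 10 10 10 10
data[mid]=10>6: swap data[6],data[6]; hi=5 → 5 5 5 6 6 6 10 10 10 10
end: lo=3, hi=5; data = 5 5 5 6 6 6 10 10 10 10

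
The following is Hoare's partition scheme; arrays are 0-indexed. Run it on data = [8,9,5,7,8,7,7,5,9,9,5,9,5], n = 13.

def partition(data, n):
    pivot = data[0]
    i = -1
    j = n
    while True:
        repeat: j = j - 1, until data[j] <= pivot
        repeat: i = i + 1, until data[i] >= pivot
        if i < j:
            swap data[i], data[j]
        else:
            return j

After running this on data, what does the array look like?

[5,5,5,7,5,7,7,8,9,9,9,9,8]

pivot = data[0] = 8; i = -1, j = 13
j→12 (data[12]=5≤8), i→0 (data[0]=8≥8); i<j, swap → [5,9,5,7,8,7,7,5,9,9,5,9,8]
j→10 (data[10]=5≤8), i→1 (data[1]=9≥8); i<j, swap → [5,5,5,7,8,7,7,5,9,9,9,9,8]
j→7 (data[7]=5≤8), i→4 (data[4]=8≥8); i<j, swap → [5,5,5,7,5,7,7,8,9,9,9,9,8]
j→6, i→7; i≥j, return j=6. data = [5,5,5,7,5,7,7,8,9,9,9,9,8]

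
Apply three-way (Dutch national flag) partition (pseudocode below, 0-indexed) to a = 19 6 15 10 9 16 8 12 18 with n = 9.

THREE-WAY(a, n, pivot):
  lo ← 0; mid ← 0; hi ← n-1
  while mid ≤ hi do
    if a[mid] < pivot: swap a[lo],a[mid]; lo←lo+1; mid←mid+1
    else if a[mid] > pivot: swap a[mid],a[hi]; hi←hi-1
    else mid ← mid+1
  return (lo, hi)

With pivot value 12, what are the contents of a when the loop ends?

lo=0 mid=0 hi=8
19>12: swap(0,8), hi=7 ⇒ 18 6 15 10 9 16 8 12 19
18>12: swap(0,7), hi=6 ⇒ 12 6 15 10 9 16 8 18 19
12=12: mid=1
6<12: swap(0,1), lo=1 mid=2 ⇒ 6 12 15 10 9 16 8 18 19
15>12: swap(2,6), hi=5 ⇒ 6 12 8 10 9 16 15 18 19
8<12: swap(1,2), lo=2 mid=3 ⇒ 6 8 12 10 9 16 15 18 19
10<12: swap(2,3), lo=3 mid=4 ⇒ 6 8 10 12 9 16 15 18 19
9<12: swap(3,4), lo=4 mid=5 ⇒ 6 8 10 9 12 16 15 18 19
16>12: swap(5,5), hi=4 ⇒ 6 8 10 9 12 16 15 18 19
done. lo=4 hi=4; a=6 8 10 9 12 16 15 18 19

6 8 10 9 12 16 15 18 19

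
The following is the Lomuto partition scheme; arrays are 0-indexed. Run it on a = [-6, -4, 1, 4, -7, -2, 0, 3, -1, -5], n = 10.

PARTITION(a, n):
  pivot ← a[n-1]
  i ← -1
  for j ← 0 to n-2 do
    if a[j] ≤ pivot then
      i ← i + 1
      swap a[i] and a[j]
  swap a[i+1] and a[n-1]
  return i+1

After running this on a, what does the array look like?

pivot = a[9] = -5; i = -1
j=0: a[0]=-6 ≤ -5 → i=0, swap a[0],a[0] (no change) → [-6, -4, 1, 4, -7, -2, 0, 3, -1, -5]
j=1: a[1]=-4 > -5 → no swap
j=2: a[2]=1 > -5 → no swap
j=3: a[3]=4 > -5 → no swap
j=4: a[4]=-7 ≤ -5 → i=1, swap a[1],a[4] → [-6, -7, 1, 4, -4, -2, 0, 3, -1, -5]
j=5: a[5]=-2 > -5 → no swap
j=6: a[6]=0 > -5 → no swap
j=7: a[7]=3 > -5 → no swap
j=8: a[8]=-1 > -5 → no swap
final swap a[2],a[9] → [-6, -7, -5, 4, -4, -2, 0, 3, -1, 1]; return 2

[-6, -7, -5, 4, -4, -2, 0, 3, -1, 1]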